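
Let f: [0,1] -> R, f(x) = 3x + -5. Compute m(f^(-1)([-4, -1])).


f^(-1)([-4, -1]) = {x : -4 <= 3x + -5 <= -1}
Solving: (-4 - -5)/3 <= x <= (-1 - -5)/3
= [0.333333, 1.333333]
Intersecting with [0,1]: [0.333333, 1]
Measure = 1 - 0.333333 = 0.666667


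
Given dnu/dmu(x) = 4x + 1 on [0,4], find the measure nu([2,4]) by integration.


nu(A) = integral_A (dnu/dmu) dmu = integral_2^4 (4x + 1) dx
Step 1: Antiderivative F(x) = (4/2)x^2 + 1x
Step 2: F(4) = (4/2)*4^2 + 1*4 = 32 + 4 = 36
Step 3: F(2) = (4/2)*2^2 + 1*2 = 8 + 2 = 10
Step 4: nu([2,4]) = F(4) - F(2) = 36 - 10 = 26


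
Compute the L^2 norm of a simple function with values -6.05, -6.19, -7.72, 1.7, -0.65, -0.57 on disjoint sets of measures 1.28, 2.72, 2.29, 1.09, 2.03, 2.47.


Step 1: Compute |f_i|^2 for each value:
  |-6.05|^2 = 36.6025
  |-6.19|^2 = 38.3161
  |-7.72|^2 = 59.5984
  |1.7|^2 = 2.89
  |-0.65|^2 = 0.4225
  |-0.57|^2 = 0.3249
Step 2: Multiply by measures and sum:
  36.6025 * 1.28 = 46.8512
  38.3161 * 2.72 = 104.219792
  59.5984 * 2.29 = 136.480336
  2.89 * 1.09 = 3.1501
  0.4225 * 2.03 = 0.857675
  0.3249 * 2.47 = 0.802503
Sum = 46.8512 + 104.219792 + 136.480336 + 3.1501 + 0.857675 + 0.802503 = 292.361606
Step 3: Take the p-th root:
||f||_2 = (292.361606)^(1/2) = 17.098585


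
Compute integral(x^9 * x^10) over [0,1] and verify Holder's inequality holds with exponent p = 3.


Step 1: Exact integral of f*g = integral(x^19, 0, 1) = 1/20
     = 0.05
Step 2: Holder bound with p=3, q=1.5:
  ||f||_p = (integral x^27 dx)^(1/3) = (1/28)^(1/3) = 0.329317
  ||g||_q = (integral x^15 dx)^(1/1.5) = (1/16)^(1/1.5) = 0.15749
Step 3: Holder bound = ||f||_p * ||g||_q = 0.329317 * 0.15749 = 0.051864
Verification: 0.05 <= 0.051864 (Holder holds)


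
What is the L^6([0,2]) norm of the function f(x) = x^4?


Step 1: ||f||_6 = (integral_0^2 |x^4|^6 dx)^(1/6)
     = (integral_0^2 x^24 dx)^(1/6)
Step 2: integral_0^2 x^24 dx = [x^25/(25)] from 0 to 2 = 2^25/25
     = 33554432/25 = 1.342177e+06
Step 3: ||f||_6 = (1.342177e+06)^(1/6) = 10.502717


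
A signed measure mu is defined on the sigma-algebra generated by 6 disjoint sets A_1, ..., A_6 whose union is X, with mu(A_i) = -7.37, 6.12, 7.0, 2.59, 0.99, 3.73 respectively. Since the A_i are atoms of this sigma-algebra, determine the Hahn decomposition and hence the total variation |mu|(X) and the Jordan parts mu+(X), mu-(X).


Step 1: Every measurable set is a union of atoms (the cells / points), so a Hahn decomposition is
  obtained by grouping atoms by sign: P = union of atoms with mu > 0, N = union of the remaining atoms.
  Atoms in P (indices): 2, 3, 4, 5, 6;  atoms in N (indices): 1
  Positive values: 6.12, 7, 2.59, 0.99, 3.73
  Negative values: -7.37
Step 2: mu+(X) = mu(P) = sum of positive atom values = 20.43
Step 3: mu-(X) = -mu(N) = sum of |negative atom values| = 7.37
Step 4: |mu|(X) = mu+(X) + mu-(X) = 20.43 + 7.37 = 27.8


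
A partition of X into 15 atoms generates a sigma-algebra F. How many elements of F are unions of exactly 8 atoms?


Each element of F is a union of some subset of the 15 atoms.
Elements that are unions of exactly 8 atoms correspond to 8-element subsets of the 15 atoms.
Count = C(15, 8) = 15! / (8! * 7!) = 6435.


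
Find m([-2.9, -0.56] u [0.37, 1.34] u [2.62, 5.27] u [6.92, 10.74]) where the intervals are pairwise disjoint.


For pairwise disjoint intervals, m(union) = sum of lengths.
= (-0.56 - -2.9) + (1.34 - 0.37) + (5.27 - 2.62) + (10.74 - 6.92)
= 2.34 + 0.97 + 2.65 + 3.82
= 9.78


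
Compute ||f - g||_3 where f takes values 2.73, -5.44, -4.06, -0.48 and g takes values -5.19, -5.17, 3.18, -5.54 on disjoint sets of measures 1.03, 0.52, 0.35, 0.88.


Step 1: Compute differences f_i - g_i:
  2.73 - -5.19 = 7.92
  -5.44 - -5.17 = -0.27
  -4.06 - 3.18 = -7.24
  -0.48 - -5.54 = 5.06
Step 2: Compute |diff|^3 * measure for each set:
  |7.92|^3 * 1.03 = 496.793088 * 1.03 = 511.696881
  |-0.27|^3 * 0.52 = 0.019683 * 0.52 = 0.010235
  |-7.24|^3 * 0.35 = 379.503424 * 0.35 = 132.826198
  |5.06|^3 * 0.88 = 129.554216 * 0.88 = 114.00771
Step 3: Sum = 758.541024
Step 4: ||f-g||_3 = (758.541024)^(1/3) = 9.119962


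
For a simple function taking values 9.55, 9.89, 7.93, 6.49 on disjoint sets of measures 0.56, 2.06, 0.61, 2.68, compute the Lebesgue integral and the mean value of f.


Step 1: Integral = sum(value_i * measure_i)
= 9.55*0.56 + 9.89*2.06 + 7.93*0.61 + 6.49*2.68
= 5.348 + 20.3734 + 4.8373 + 17.3932
= 47.9519
Step 2: Total measure of domain = 0.56 + 2.06 + 0.61 + 2.68 = 5.91
Step 3: Average value = 47.9519 / 5.91 = 8.113689


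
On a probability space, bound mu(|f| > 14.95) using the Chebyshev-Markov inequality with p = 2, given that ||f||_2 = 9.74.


Chebyshev/Markov inequality: mu(|f| > eps) <= (||f||_p / eps)^p
Step 1: ||f||_2 / eps = 9.74 / 14.95 = 0.651505
Step 2: Raise to power p = 2:
  (0.651505)^2 = 0.424459
Step 3: Therefore mu(|f| > 14.95) <= 0.424459


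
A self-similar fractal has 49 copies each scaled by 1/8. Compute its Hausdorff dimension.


For a self-similar set with N copies scaled by 1/r:
dim_H = log(N)/log(r) = log(49)/log(8)
= 3.89182/2.079442
= 1.87157


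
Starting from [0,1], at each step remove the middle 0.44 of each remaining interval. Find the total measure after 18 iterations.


Step 1: At each step, fraction remaining = 1 - 0.44 = 0.56
Step 2: After 18 steps, measure = (0.56)^18
Result = 2.933489e-05


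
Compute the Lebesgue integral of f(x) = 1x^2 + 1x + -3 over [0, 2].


The Lebesgue integral of a Riemann-integrable function agrees with the Riemann integral.
Antiderivative F(x) = (1/3)x^3 + (1/2)x^2 + -3x
F(2) = (1/3)*2^3 + (1/2)*2^2 + -3*2
     = (1/3)*8 + (1/2)*4 + -3*2
     = 2.666667 + 2 + -6
     = -1.333333
F(0) = 0.0
Integral = F(2) - F(0) = -1.333333 - 0.0 = -1.333333


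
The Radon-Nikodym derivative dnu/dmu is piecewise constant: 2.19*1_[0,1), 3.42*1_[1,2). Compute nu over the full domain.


Integrate each piece of the Radon-Nikodym derivative:
Step 1: integral_0^1 2.19 dx = 2.19*(1-0) = 2.19*1 = 2.19
Step 2: integral_1^2 3.42 dx = 3.42*(2-1) = 3.42*1 = 3.42
Total: 2.19 + 3.42 = 5.61


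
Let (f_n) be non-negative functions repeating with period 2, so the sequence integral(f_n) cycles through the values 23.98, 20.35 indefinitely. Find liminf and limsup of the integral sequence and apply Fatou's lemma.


The sequence (integral(f_n)) is periodic with period 2, repeating the values 23.98, 20.35 indefinitely.
Step 1: For a periodic sequence, every tail (a_m, a_(m+1), ...) contains all 2 period values infinitely often.
Step 2: Hence inf of every tail = min of the period values = min(23.98, 20.35) = 20.35.
        liminf_n integral(f_n) = sup over m of (inf of tail from m) = 20.35.
Step 3: Similarly sup of every tail = max of the period values = 23.98.
        limsup_n integral(f_n) = 23.98.
Step 4: Fatou's lemma: integral(liminf_n f_n) <= liminf_n integral(f_n) = 20.35.
        So the integral of the pointwise liminf is at most 20.35.


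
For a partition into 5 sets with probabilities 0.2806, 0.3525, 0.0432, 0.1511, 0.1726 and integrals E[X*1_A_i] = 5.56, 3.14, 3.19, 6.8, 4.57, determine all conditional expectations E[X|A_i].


For each cell A_i: E[X|A_i] = E[X*1_A_i] / P(A_i)
Step 1: E[X|A_1] = 5.56 / 0.2806 = 19.814683
Step 2: E[X|A_2] = 3.14 / 0.3525 = 8.907801
Step 3: E[X|A_3] = 3.19 / 0.0432 = 73.842593
Step 4: E[X|A_4] = 6.8 / 0.1511 = 45.003309
Step 5: E[X|A_5] = 4.57 / 0.1726 = 26.477404
Verification: E[X] = sum E[X*1_A_i] = 5.56 + 3.14 + 3.19 + 6.8 + 4.57 = 23.26


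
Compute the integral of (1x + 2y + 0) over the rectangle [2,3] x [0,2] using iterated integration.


By Fubini, integrate in x first, then y.
Step 1: Fix y, integrate over x in [2,3]:
  integral(1x + 2y + 0, x=2..3)
  = 1*(3^2 - 2^2)/2 + (2y + 0)*(3 - 2)
  = 2.5 + (2y + 0)*1
  = 2.5 + 2y + 0
  = 2.5 + 2y
Step 2: Integrate over y in [0,2]:
  integral(2.5 + 2y, y=0..2)
  = 2.5*2 + 2*(2^2 - 0^2)/2
  = 5 + 4
  = 9


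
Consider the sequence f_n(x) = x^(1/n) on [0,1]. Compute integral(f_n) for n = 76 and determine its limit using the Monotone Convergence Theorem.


At n = 76: f_76(x) = x^(1/76).
Step 1: integral(x^(1/76), 0, 1) = [x^(1/76+1) / (1/76+1)] from 0 to 1
     = 1 / (1/76 + 1) = 1 / ((76+1)/76) = 76/(76+1)
     = 76/77 = 0.987013
Step 2: As n -> infinity, f_n(x) = x^(1/n) -> 1 for x in (0,1], and f_n is increasing in n.
By MCT, lim_n integral(f_n) = integral(lim_n f_n) = integral(1, 0, 1) = 1.
Step 3: Verify convergence: 76/77 = 0.987013 -> 1


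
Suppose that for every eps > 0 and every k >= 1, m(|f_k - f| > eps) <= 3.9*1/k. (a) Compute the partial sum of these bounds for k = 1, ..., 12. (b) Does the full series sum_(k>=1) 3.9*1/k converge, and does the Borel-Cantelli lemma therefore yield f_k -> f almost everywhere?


Step 1: List the terms 3.9*1/k for k = 1 to 12:
  k=1: 3.9
  k=2: 1.95
  k=3: 1.3
  k=4: 0.975
  k=5: 0.78
  k=6: 0.65
  k=7: 0.557143
  k=8: 0.4875
  k=9: 0.433333
  k=10: 0.39
  k=11: 0.354545
  k=12: 0.325
Step 2: Partial sum = 3.9 + 1.95 + 1.3 + 0.975 + 0.78 + 0.65 + 0.557143 + 0.4875 + 0.433333 + 0.39 + 0.354545 + 0.325
     = 12.102522
Step 3: The full series sum_(k>=1) 3.9*1/k diverges (harmonic series, p = 1; a nonzero constant multiple of a divergent series diverges).
Step 4: The (first) Borel-Cantelli lemma requires a summable sequence of measures, so it does not apply here;
        from this bound alone no conclusion about a.e. convergence can be drawn (convergence in measure still
        gives an a.e.-convergent subsequence, but not a.e. convergence of the whole sequence).
Conclusion: series diverges; Borel-Cantelli is inconclusive about a.e. convergence of f_k.


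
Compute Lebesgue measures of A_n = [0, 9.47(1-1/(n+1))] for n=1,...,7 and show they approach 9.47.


By continuity of measure from below: if A_n increases to A, then m(A_n) -> m(A).
Here A = [0, 9.47], so m(A) = 9.47
Step 1: a_1 = 9.47*(1 - 1/2) = 4.735, m(A_1) = 4.735
Step 2: a_2 = 9.47*(1 - 1/3) = 6.3133, m(A_2) = 6.3133
Step 3: a_3 = 9.47*(1 - 1/4) = 7.1025, m(A_3) = 7.1025
Step 4: a_4 = 9.47*(1 - 1/5) = 7.576, m(A_4) = 7.576
Step 5: a_5 = 9.47*(1 - 1/6) = 7.8917, m(A_5) = 7.8917
Step 6: a_6 = 9.47*(1 - 1/7) = 8.1171, m(A_6) = 8.1171
Step 7: a_7 = 9.47*(1 - 1/8) = 8.2863, m(A_7) = 8.2863
Limit: m(A_n) -> m([0,9.47]) = 9.47


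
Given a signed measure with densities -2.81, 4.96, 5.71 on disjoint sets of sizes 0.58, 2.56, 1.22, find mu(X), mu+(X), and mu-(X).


Step 1: Compute signed measure on each set:
  Set 1: -2.81 * 0.58 = -1.6298
  Set 2: 4.96 * 2.56 = 12.6976
  Set 3: 5.71 * 1.22 = 6.9662
Step 2: Total signed measure = (-1.6298) + (12.6976) + (6.9662)
     = 18.034
Step 3: Positive part mu+(X) = sum of positive contributions = 19.6638
Step 4: Negative part mu-(X) = |sum of negative contributions| = 1.6298


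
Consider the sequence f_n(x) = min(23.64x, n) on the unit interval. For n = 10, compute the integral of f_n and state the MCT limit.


f(x) = 23.64x on [0,1]; f_n(x) = min(23.64x, n). At n = 10:
Step 1: f(x) reaches 10 at x = 10/23.64 = 0.423012
Step 2: integral(f_10) = integral(23.64x, 0, 0.423012) + integral(10, 0.423012, 1)
       = 23.64*0.423012^2/2 + 10*(1 - 0.423012)
       = 2.115059 + 5.769882
       = 7.884941
Step 3: As n -> infinity, f_n increases to f, so by MCT integral(f_n) -> integral(f) = 23.64/2 = 11.82.
Convergence: integral(f_10) = 7.884941 -> 11.82 as n -> infinity


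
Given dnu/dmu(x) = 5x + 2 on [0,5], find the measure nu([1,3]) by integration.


nu(A) = integral_A (dnu/dmu) dmu = integral_1^3 (5x + 2) dx
Step 1: Antiderivative F(x) = (5/2)x^2 + 2x
Step 2: F(3) = (5/2)*3^2 + 2*3 = 22.5 + 6 = 28.5
Step 3: F(1) = (5/2)*1^2 + 2*1 = 2.5 + 2 = 4.5
Step 4: nu([1,3]) = F(3) - F(1) = 28.5 - 4.5 = 24


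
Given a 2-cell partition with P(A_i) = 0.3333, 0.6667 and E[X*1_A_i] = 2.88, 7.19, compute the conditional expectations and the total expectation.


For each cell A_i: E[X|A_i] = E[X*1_A_i] / P(A_i)
Step 1: E[X|A_1] = 2.88 / 0.3333 = 8.640864
Step 2: E[X|A_2] = 7.19 / 0.6667 = 10.784461
Verification: E[X] = sum E[X*1_A_i] = 2.88 + 7.19 = 10.07


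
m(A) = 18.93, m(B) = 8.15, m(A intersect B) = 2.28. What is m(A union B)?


By inclusion-exclusion: m(A u B) = m(A) + m(B) - m(A n B)
= 18.93 + 8.15 - 2.28
= 24.8


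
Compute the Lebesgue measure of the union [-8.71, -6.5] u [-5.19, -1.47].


For pairwise disjoint intervals, m(union) = sum of lengths.
= (-6.5 - -8.71) + (-1.47 - -5.19)
= 2.21 + 3.72
= 5.93


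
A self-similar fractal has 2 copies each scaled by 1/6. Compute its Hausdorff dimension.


For a self-similar set with N copies scaled by 1/r:
dim_H = log(N)/log(r) = log(2)/log(6)
= 0.693147/1.791759
= 0.386853


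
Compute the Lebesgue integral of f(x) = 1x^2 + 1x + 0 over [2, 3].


The Lebesgue integral of a Riemann-integrable function agrees with the Riemann integral.
Antiderivative F(x) = (1/3)x^3 + (1/2)x^2 + 0x
F(3) = (1/3)*3^3 + (1/2)*3^2 + 0*3
     = (1/3)*27 + (1/2)*9 + 0*3
     = 9 + 4.5 + 0
     = 13.5
F(2) = 4.666667
Integral = F(3) - F(2) = 13.5 - 4.666667 = 8.833333


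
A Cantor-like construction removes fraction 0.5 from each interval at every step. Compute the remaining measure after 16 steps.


Step 1: At each step, fraction remaining = 1 - 0.5 = 0.5
Step 2: After 16 steps, measure = (0.5)^16
Result = 1.525879e-05


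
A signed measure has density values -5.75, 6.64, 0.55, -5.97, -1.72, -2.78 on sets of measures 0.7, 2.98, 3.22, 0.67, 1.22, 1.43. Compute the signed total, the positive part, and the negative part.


Step 1: Compute signed measure on each set:
  Set 1: -5.75 * 0.7 = -4.025
  Set 2: 6.64 * 2.98 = 19.7872
  Set 3: 0.55 * 3.22 = 1.771
  Set 4: -5.97 * 0.67 = -3.9999
  Set 5: -1.72 * 1.22 = -2.0984
  Set 6: -2.78 * 1.43 = -3.9754
Step 2: Total signed measure = (-4.025) + (19.7872) + (1.771) + (-3.9999) + (-2.0984) + (-3.9754)
     = 7.4595
Step 3: Positive part mu+(X) = sum of positive contributions = 21.5582
Step 4: Negative part mu-(X) = |sum of negative contributions| = 14.0987


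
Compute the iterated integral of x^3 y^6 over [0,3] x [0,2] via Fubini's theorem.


By Fubini's theorem, the double integral factors as a product of single integrals:
Step 1: integral_0^3 x^3 dx = [x^4/4] from 0 to 3
     = 3^4/4 = 20.25
Step 2: integral_0^2 y^6 dy = [y^7/7] from 0 to 2
     = 2^7/7 = 18.285714
Step 3: Double integral = 20.25 * 18.285714 = 370.285714


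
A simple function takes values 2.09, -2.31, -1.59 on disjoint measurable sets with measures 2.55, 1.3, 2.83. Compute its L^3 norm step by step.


Step 1: Compute |f_i|^3 for each value:
  |2.09|^3 = 9.129329
  |-2.31|^3 = 12.326391
  |-1.59|^3 = 4.019679
Step 2: Multiply by measures and sum:
  9.129329 * 2.55 = 23.279789
  12.326391 * 1.3 = 16.024308
  4.019679 * 2.83 = 11.375692
Sum = 23.279789 + 16.024308 + 11.375692 = 50.679789
Step 3: Take the p-th root:
||f||_3 = (50.679789)^(1/3) = 3.700652


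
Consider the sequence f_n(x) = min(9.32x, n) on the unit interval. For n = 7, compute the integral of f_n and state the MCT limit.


f(x) = 9.32x on [0,1]; f_n(x) = min(9.32x, n). At n = 7:
Step 1: f(x) reaches 7 at x = 7/9.32 = 0.751073
Step 2: integral(f_7) = integral(9.32x, 0, 0.751073) + integral(7, 0.751073, 1)
       = 9.32*0.751073^2/2 + 7*(1 - 0.751073)
       = 2.628755 + 1.742489
       = 4.371245
Step 3: As n -> infinity, f_n increases to f, so by MCT integral(f_n) -> integral(f) = 9.32/2 = 4.66.
Convergence: integral(f_7) = 4.371245 -> 4.66 as n -> infinity


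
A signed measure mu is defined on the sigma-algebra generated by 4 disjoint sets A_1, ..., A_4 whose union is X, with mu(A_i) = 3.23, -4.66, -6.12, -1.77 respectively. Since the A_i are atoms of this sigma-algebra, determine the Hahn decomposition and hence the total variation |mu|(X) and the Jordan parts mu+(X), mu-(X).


Step 1: Every measurable set is a union of atoms (the cells / points), so a Hahn decomposition is
  obtained by grouping atoms by sign: P = union of atoms with mu > 0, N = union of the remaining atoms.
  Atoms in P (indices): 1;  atoms in N (indices): 2, 3, 4
  Positive values: 3.23
  Negative values: -4.66, -6.12, -1.77
Step 2: mu+(X) = mu(P) = sum of positive atom values = 3.23
Step 3: mu-(X) = -mu(N) = sum of |negative atom values| = 12.55
Step 4: |mu|(X) = mu+(X) + mu-(X) = 3.23 + 12.55 = 15.78


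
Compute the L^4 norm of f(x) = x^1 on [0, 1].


Step 1: ||f||_4 = (integral_0^1 |x^1|^4 dx)^(1/4)
     = (integral_0^1 x^4 dx)^(1/4)
Step 2: integral_0^1 x^4 dx = [x^5/(5)] from 0 to 1 = 1^5/5
     = 1/5 = 0.2
Step 3: ||f||_4 = (0.2)^(1/4) = 0.66874


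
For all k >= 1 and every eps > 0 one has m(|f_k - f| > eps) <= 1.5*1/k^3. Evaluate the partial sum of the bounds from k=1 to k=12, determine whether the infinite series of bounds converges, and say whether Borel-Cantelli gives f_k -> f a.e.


Step 1: List the terms 1.5*1/k^3 for k = 1 to 12:
  k=1: 1.5
  k=2: 0.1875
  k=3: 0.055556
  k=4: 0.023438
  k=5: 0.012
  k=6: 0.006944
  k=7: 0.004373
  k=8: 0.00293
  k=9: 0.002058
  k=10: 0.0015
  k=11: 0.001127
  k=12: 8.680556e-04
Step 2: Partial sum = 1.5 + 0.1875 + 0.055556 + 0.023438 + 0.012 + 0.006944 + 0.004373 + 0.00293 + 0.002058 + 0.0015 + 0.001127 + 8.680556e-04
     = 1.798293
Step 3: The full series sum_(k>=1) 1.5*1/k^3 converges (p-series with p = 3 > 1; a constant multiple of a convergent series converges).
Step 4: Fix eps > 0. Since sum_k m(|f_k - f| > eps) < infinity, the Borel-Cantelli lemma gives
        m(limsup_k {|f_k - f| > eps}) = 0, i.e. for a.e. x, |f_k(x) - f(x)| <= eps for all large k.
        Applying this with eps = 1/j for j = 1, 2, ... and intersecting the countably many full-measure sets,
        for a.e. x we get limsup_k |f_k(x) - f(x)| <= 1/j for every j, hence f_k -> f almost everywhere.
Conclusion: series converges; Borel-Cantelli yields f_k -> f a.e.


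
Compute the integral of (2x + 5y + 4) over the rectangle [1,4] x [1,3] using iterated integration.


By Fubini, integrate in x first, then y.
Step 1: Fix y, integrate over x in [1,4]:
  integral(2x + 5y + 4, x=1..4)
  = 2*(4^2 - 1^2)/2 + (5y + 4)*(4 - 1)
  = 15 + (5y + 4)*3
  = 15 + 15y + 12
  = 27 + 15y
Step 2: Integrate over y in [1,3]:
  integral(27 + 15y, y=1..3)
  = 27*2 + 15*(3^2 - 1^2)/2
  = 54 + 60
  = 114


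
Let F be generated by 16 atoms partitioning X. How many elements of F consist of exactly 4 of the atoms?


Each element of F is a union of some subset of the 16 atoms.
Elements that are unions of exactly 4 atoms correspond to 4-element subsets of the 16 atoms.
Count = C(16, 4) = 16! / (4! * 12!) = 1820.


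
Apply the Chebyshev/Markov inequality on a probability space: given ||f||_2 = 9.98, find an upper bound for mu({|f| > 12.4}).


Chebyshev/Markov inequality: mu(|f| > eps) <= (||f||_p / eps)^p
Step 1: ||f||_2 / eps = 9.98 / 12.4 = 0.804839
Step 2: Raise to power p = 2:
  (0.804839)^2 = 0.647765
Step 3: Therefore mu(|f| > 12.4) <= 0.647765


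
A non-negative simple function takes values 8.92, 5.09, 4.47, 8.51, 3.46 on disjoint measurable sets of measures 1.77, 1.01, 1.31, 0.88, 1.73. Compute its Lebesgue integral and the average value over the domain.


Step 1: Integral = sum(value_i * measure_i)
= 8.92*1.77 + 5.09*1.01 + 4.47*1.31 + 8.51*0.88 + 3.46*1.73
= 15.7884 + 5.1409 + 5.8557 + 7.4888 + 5.9858
= 40.2596
Step 2: Total measure of domain = 1.77 + 1.01 + 1.31 + 0.88 + 1.73 = 6.7
Step 3: Average value = 40.2596 / 6.7 = 6.008896


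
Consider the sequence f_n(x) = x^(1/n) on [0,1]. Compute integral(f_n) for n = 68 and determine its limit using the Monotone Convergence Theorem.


At n = 68: f_68(x) = x^(1/68).
Step 1: integral(x^(1/68), 0, 1) = [x^(1/68+1) / (1/68+1)] from 0 to 1
     = 1 / (1/68 + 1) = 1 / ((68+1)/68) = 68/(68+1)
     = 68/69 = 0.985507
Step 2: As n -> infinity, f_n(x) = x^(1/n) -> 1 for x in (0,1], and f_n is increasing in n.
By MCT, lim_n integral(f_n) = integral(lim_n f_n) = integral(1, 0, 1) = 1.
Step 3: Verify convergence: 68/69 = 0.985507 -> 1


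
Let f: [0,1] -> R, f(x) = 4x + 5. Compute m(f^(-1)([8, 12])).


f^(-1)([8, 12]) = {x : 8 <= 4x + 5 <= 12}
Solving: (8 - 5)/4 <= x <= (12 - 5)/4
= [0.75, 1.75]
Intersecting with [0,1]: [0.75, 1]
Measure = 1 - 0.75 = 0.25


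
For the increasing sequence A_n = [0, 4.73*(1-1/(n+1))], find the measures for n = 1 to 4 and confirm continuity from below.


By continuity of measure from below: if A_n increases to A, then m(A_n) -> m(A).
Here A = [0, 4.73], so m(A) = 4.73
Step 1: a_1 = 4.73*(1 - 1/2) = 2.365, m(A_1) = 2.365
Step 2: a_2 = 4.73*(1 - 1/3) = 3.1533, m(A_2) = 3.1533
Step 3: a_3 = 4.73*(1 - 1/4) = 3.5475, m(A_3) = 3.5475
Step 4: a_4 = 4.73*(1 - 1/5) = 3.784, m(A_4) = 3.784
Limit: m(A_n) -> m([0,4.73]) = 4.73


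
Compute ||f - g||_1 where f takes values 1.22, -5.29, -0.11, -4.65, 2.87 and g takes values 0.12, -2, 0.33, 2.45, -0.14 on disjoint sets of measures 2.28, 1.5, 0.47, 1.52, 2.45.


Step 1: Compute differences f_i - g_i:
  1.22 - 0.12 = 1.1
  -5.29 - -2 = -3.29
  -0.11 - 0.33 = -0.44
  -4.65 - 2.45 = -7.1
  2.87 - -0.14 = 3.01
Step 2: Compute |diff|^1 * measure for each set:
  |1.1|^1 * 2.28 = 1.1 * 2.28 = 2.508
  |-3.29|^1 * 1.5 = 3.29 * 1.5 = 4.935
  |-0.44|^1 * 0.47 = 0.44 * 0.47 = 0.2068
  |-7.1|^1 * 1.52 = 7.1 * 1.52 = 10.792
  |3.01|^1 * 2.45 = 3.01 * 2.45 = 7.3745
Step 3: Sum = 25.8163
Step 4: ||f-g||_1 = (25.8163)^(1/1) = 25.8163


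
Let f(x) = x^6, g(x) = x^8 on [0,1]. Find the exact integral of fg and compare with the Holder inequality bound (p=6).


Step 1: Exact integral of f*g = integral(x^14, 0, 1) = 1/15
     = 0.066667
Step 2: Holder bound with p=6, q=1.2:
  ||f||_p = (integral x^36 dx)^(1/6) = (1/37)^(1/6) = 0.547814
  ||g||_q = (integral x^9.6 dx)^(1/1.2) = (1/10.6)^(1/1.2) = 0.139823
Step 3: Holder bound = ||f||_p * ||g||_q = 0.547814 * 0.139823 = 0.076597
Verification: 0.066667 <= 0.076597 (Holder holds)


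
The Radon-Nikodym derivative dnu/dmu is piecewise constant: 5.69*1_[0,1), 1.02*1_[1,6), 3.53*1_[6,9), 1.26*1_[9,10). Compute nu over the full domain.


Integrate each piece of the Radon-Nikodym derivative:
Step 1: integral_0^1 5.69 dx = 5.69*(1-0) = 5.69*1 = 5.69
Step 2: integral_1^6 1.02 dx = 1.02*(6-1) = 1.02*5 = 5.1
Step 3: integral_6^9 3.53 dx = 3.53*(9-6) = 3.53*3 = 10.59
Step 4: integral_9^10 1.26 dx = 1.26*(10-9) = 1.26*1 = 1.26
Total: 5.69 + 5.1 + 10.59 + 1.26 = 22.64


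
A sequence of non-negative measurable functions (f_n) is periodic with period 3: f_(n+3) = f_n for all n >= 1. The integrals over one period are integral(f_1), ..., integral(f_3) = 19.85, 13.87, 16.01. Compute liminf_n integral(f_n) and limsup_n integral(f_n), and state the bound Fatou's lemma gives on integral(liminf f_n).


The sequence (integral(f_n)) is periodic with period 3, repeating the values 19.85, 13.87, 16.01 indefinitely.
Step 1: For a periodic sequence, every tail (a_m, a_(m+1), ...) contains all 3 period values infinitely often.
Step 2: Hence inf of every tail = min of the period values = min(19.85, 13.87, 16.01) = 13.87.
        liminf_n integral(f_n) = sup over m of (inf of tail from m) = 13.87.
Step 3: Similarly sup of every tail = max of the period values = 19.85.
        limsup_n integral(f_n) = 19.85.
Step 4: Fatou's lemma: integral(liminf_n f_n) <= liminf_n integral(f_n) = 13.87.
        So the integral of the pointwise liminf is at most 13.87.


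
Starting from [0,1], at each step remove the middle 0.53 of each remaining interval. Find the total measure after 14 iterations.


Step 1: At each step, fraction remaining = 1 - 0.53 = 0.47
Step 2: After 14 steps, measure = (0.47)^14
Result = 2.566670e-05


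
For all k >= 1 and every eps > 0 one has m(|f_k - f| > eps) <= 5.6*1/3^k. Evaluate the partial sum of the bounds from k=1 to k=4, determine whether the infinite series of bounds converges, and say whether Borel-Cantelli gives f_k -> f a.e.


Step 1: List the terms 5.6*1/3^k for k = 1 to 4:
  k=1: 1.866667
  k=2: 0.622222
  k=3: 0.207407
  k=4: 0.069136
Step 2: Partial sum = 1.866667 + 0.622222 + 0.207407 + 0.069136
     = 2.765432
Step 3: The full series sum_(k>=1) 5.6*1/3^k converges (geometric series with ratio 1/3 < 1; a constant multiple of a convergent series converges).
Step 4: Fix eps > 0. Since sum_k m(|f_k - f| > eps) < infinity, the Borel-Cantelli lemma gives
        m(limsup_k {|f_k - f| > eps}) = 0, i.e. for a.e. x, |f_k(x) - f(x)| <= eps for all large k.
        Applying this with eps = 1/j for j = 1, 2, ... and intersecting the countably many full-measure sets,
        for a.e. x we get limsup_k |f_k(x) - f(x)| <= 1/j for every j, hence f_k -> f almost everywhere.
Conclusion: series converges; Borel-Cantelli yields f_k -> f a.e.


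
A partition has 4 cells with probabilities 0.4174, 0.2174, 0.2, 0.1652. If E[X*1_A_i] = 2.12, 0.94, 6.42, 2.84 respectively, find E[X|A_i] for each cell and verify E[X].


For each cell A_i: E[X|A_i] = E[X*1_A_i] / P(A_i)
Step 1: E[X|A_1] = 2.12 / 0.4174 = 5.079061
Step 2: E[X|A_2] = 0.94 / 0.2174 = 4.323827
Step 3: E[X|A_3] = 6.42 / 0.2 = 32.1
Step 4: E[X|A_4] = 2.84 / 0.1652 = 17.191283
Verification: E[X] = sum E[X*1_A_i] = 2.12 + 0.94 + 6.42 + 2.84 = 12.32


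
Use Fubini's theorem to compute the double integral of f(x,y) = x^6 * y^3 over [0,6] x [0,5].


By Fubini's theorem, the double integral factors as a product of single integrals:
Step 1: integral_0^6 x^6 dx = [x^7/7] from 0 to 6
     = 6^7/7 = 39990.857143
Step 2: integral_0^5 y^3 dy = [y^4/4] from 0 to 5
     = 5^4/4 = 156.25
Step 3: Double integral = 39990.857143 * 156.25 = 6.248571e+06


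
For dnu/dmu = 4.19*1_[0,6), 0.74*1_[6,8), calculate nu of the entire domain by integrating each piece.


Integrate each piece of the Radon-Nikodym derivative:
Step 1: integral_0^6 4.19 dx = 4.19*(6-0) = 4.19*6 = 25.14
Step 2: integral_6^8 0.74 dx = 0.74*(8-6) = 0.74*2 = 1.48
Total: 25.14 + 1.48 = 26.62


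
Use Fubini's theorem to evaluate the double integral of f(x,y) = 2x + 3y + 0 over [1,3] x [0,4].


By Fubini, integrate in x first, then y.
Step 1: Fix y, integrate over x in [1,3]:
  integral(2x + 3y + 0, x=1..3)
  = 2*(3^2 - 1^2)/2 + (3y + 0)*(3 - 1)
  = 8 + (3y + 0)*2
  = 8 + 6y + 0
  = 8 + 6y
Step 2: Integrate over y in [0,4]:
  integral(8 + 6y, y=0..4)
  = 8*4 + 6*(4^2 - 0^2)/2
  = 32 + 48
  = 80


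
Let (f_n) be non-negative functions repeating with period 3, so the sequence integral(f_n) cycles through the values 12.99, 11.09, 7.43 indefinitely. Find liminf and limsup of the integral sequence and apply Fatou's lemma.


The sequence (integral(f_n)) is periodic with period 3, repeating the values 12.99, 11.09, 7.43 indefinitely.
Step 1: For a periodic sequence, every tail (a_m, a_(m+1), ...) contains all 3 period values infinitely often.
Step 2: Hence inf of every tail = min of the period values = min(12.99, 11.09, 7.43) = 7.43.
        liminf_n integral(f_n) = sup over m of (inf of tail from m) = 7.43.
Step 3: Similarly sup of every tail = max of the period values = 12.99.
        limsup_n integral(f_n) = 12.99.
Step 4: Fatou's lemma: integral(liminf_n f_n) <= liminf_n integral(f_n) = 7.43.
        So the integral of the pointwise liminf is at most 7.43.


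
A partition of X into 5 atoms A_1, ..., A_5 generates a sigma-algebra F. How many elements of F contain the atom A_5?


Each element of F is a union of some subset S of the 5 atoms.
The element contains A_5 iff A_5 is in S.
So we count subsets S of {A_1,...,A_5} with A_5 in S: choose freely among the other 4 atoms.
Count = 2^(5-1) = 2^4 = 16.


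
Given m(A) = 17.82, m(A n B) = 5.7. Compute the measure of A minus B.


m(A \ B) = m(A) - m(A n B)
= 17.82 - 5.7
= 12.12


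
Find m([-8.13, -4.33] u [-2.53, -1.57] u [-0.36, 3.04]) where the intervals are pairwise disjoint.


For pairwise disjoint intervals, m(union) = sum of lengths.
= (-4.33 - -8.13) + (-1.57 - -2.53) + (3.04 - -0.36)
= 3.8 + 0.96 + 3.4
= 8.16


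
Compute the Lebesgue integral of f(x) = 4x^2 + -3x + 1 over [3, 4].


The Lebesgue integral of a Riemann-integrable function agrees with the Riemann integral.
Antiderivative F(x) = (4/3)x^3 + (-3/2)x^2 + 1x
F(4) = (4/3)*4^3 + (-3/2)*4^2 + 1*4
     = (4/3)*64 + (-3/2)*16 + 1*4
     = 85.333333 + -24 + 4
     = 65.333333
F(3) = 25.5
Integral = F(4) - F(3) = 65.333333 - 25.5 = 39.833333


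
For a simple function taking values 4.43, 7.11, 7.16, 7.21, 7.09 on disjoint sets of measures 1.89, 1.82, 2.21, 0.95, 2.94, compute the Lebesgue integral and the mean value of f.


Step 1: Integral = sum(value_i * measure_i)
= 4.43*1.89 + 7.11*1.82 + 7.16*2.21 + 7.21*0.95 + 7.09*2.94
= 8.3727 + 12.9402 + 15.8236 + 6.8495 + 20.8446
= 64.8306
Step 2: Total measure of domain = 1.89 + 1.82 + 2.21 + 0.95 + 2.94 = 9.81
Step 3: Average value = 64.8306 / 9.81 = 6.608624


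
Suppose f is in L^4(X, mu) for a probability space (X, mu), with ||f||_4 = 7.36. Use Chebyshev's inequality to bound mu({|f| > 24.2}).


Chebyshev/Markov inequality: mu(|f| > eps) <= (||f||_p / eps)^p
Step 1: ||f||_4 / eps = 7.36 / 24.2 = 0.304132
Step 2: Raise to power p = 4:
  (0.304132)^4 = 0.008556
Step 3: Therefore mu(|f| > 24.2) <= 0.008556


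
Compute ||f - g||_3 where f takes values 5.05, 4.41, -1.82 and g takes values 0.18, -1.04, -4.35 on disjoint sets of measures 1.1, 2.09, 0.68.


Step 1: Compute differences f_i - g_i:
  5.05 - 0.18 = 4.87
  4.41 - -1.04 = 5.45
  -1.82 - -4.35 = 2.53
Step 2: Compute |diff|^3 * measure for each set:
  |4.87|^3 * 1.1 = 115.501303 * 1.1 = 127.051433
  |5.45|^3 * 2.09 = 161.878625 * 2.09 = 338.326326
  |2.53|^3 * 0.68 = 16.194277 * 0.68 = 11.012108
Step 3: Sum = 476.389868
Step 4: ||f-g||_3 = (476.389868)^(1/3) = 7.810056


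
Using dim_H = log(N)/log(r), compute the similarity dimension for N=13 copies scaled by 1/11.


For a self-similar set with N copies scaled by 1/r:
dim_H = log(N)/log(r) = log(13)/log(11)
= 2.564949/2.397895
= 1.069667


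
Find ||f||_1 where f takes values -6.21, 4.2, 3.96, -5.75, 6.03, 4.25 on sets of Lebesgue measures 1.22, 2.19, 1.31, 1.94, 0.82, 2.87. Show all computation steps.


Step 1: Compute |f_i|^1 for each value:
  |-6.21|^1 = 6.21
  |4.2|^1 = 4.2
  |3.96|^1 = 3.96
  |-5.75|^1 = 5.75
  |6.03|^1 = 6.03
  |4.25|^1 = 4.25
Step 2: Multiply by measures and sum:
  6.21 * 1.22 = 7.5762
  4.2 * 2.19 = 9.198
  3.96 * 1.31 = 5.1876
  5.75 * 1.94 = 11.155
  6.03 * 0.82 = 4.9446
  4.25 * 2.87 = 12.1975
Sum = 7.5762 + 9.198 + 5.1876 + 11.155 + 4.9446 + 12.1975 = 50.2589
Step 3: Take the p-th root:
||f||_1 = (50.2589)^(1/1) = 50.2589


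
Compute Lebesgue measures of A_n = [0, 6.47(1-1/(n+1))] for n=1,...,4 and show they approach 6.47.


By continuity of measure from below: if A_n increases to A, then m(A_n) -> m(A).
Here A = [0, 6.47], so m(A) = 6.47
Step 1: a_1 = 6.47*(1 - 1/2) = 3.235, m(A_1) = 3.235
Step 2: a_2 = 6.47*(1 - 1/3) = 4.3133, m(A_2) = 4.3133
Step 3: a_3 = 6.47*(1 - 1/4) = 4.8525, m(A_3) = 4.8525
Step 4: a_4 = 6.47*(1 - 1/5) = 5.176, m(A_4) = 5.176
Limit: m(A_n) -> m([0,6.47]) = 6.47


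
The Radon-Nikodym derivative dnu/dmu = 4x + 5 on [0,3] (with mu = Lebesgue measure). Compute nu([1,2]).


nu(A) = integral_A (dnu/dmu) dmu = integral_1^2 (4x + 5) dx
Step 1: Antiderivative F(x) = (4/2)x^2 + 5x
Step 2: F(2) = (4/2)*2^2 + 5*2 = 8 + 10 = 18
Step 3: F(1) = (4/2)*1^2 + 5*1 = 2 + 5 = 7
Step 4: nu([1,2]) = F(2) - F(1) = 18 - 7 = 11


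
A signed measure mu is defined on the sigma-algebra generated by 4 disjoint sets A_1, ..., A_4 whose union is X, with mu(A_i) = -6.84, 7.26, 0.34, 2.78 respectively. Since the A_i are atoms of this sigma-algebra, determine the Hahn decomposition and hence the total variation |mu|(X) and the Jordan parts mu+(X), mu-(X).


Step 1: Every measurable set is a union of atoms (the cells / points), so a Hahn decomposition is
  obtained by grouping atoms by sign: P = union of atoms with mu > 0, N = union of the remaining atoms.
  Atoms in P (indices): 2, 3, 4;  atoms in N (indices): 1
  Positive values: 7.26, 0.34, 2.78
  Negative values: -6.84
Step 2: mu+(X) = mu(P) = sum of positive atom values = 10.38
Step 3: mu-(X) = -mu(N) = sum of |negative atom values| = 6.84
Step 4: |mu|(X) = mu+(X) + mu-(X) = 10.38 + 6.84 = 17.22


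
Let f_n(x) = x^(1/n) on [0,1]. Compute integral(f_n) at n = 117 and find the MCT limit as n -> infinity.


At n = 117: f_117(x) = x^(1/117).
Step 1: integral(x^(1/117), 0, 1) = [x^(1/117+1) / (1/117+1)] from 0 to 1
     = 1 / (1/117 + 1) = 1 / ((117+1)/117) = 117/(117+1)
     = 117/118 = 0.991525
Step 2: As n -> infinity, f_n(x) = x^(1/n) -> 1 for x in (0,1], and f_n is increasing in n.
By MCT, lim_n integral(f_n) = integral(lim_n f_n) = integral(1, 0, 1) = 1.
Step 3: Verify convergence: 117/118 = 0.991525 -> 1


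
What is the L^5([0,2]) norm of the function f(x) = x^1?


Step 1: ||f||_5 = (integral_0^2 |x^1|^5 dx)^(1/5)
     = (integral_0^2 x^5 dx)^(1/5)
Step 2: integral_0^2 x^5 dx = [x^6/(6)] from 0 to 2 = 2^6/6
     = 64/6 = 10.666667
Step 3: ||f||_5 = (10.666667)^(1/5) = 1.605483


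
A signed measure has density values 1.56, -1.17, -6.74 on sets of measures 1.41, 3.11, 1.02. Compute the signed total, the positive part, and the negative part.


Step 1: Compute signed measure on each set:
  Set 1: 1.56 * 1.41 = 2.1996
  Set 2: -1.17 * 3.11 = -3.6387
  Set 3: -6.74 * 1.02 = -6.8748
Step 2: Total signed measure = (2.1996) + (-3.6387) + (-6.8748)
     = -8.3139
Step 3: Positive part mu+(X) = sum of positive contributions = 2.1996
Step 4: Negative part mu-(X) = |sum of negative contributions| = 10.5135


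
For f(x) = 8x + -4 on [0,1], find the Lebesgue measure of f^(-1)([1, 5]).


f^(-1)([1, 5]) = {x : 1 <= 8x + -4 <= 5}
Solving: (1 - -4)/8 <= x <= (5 - -4)/8
= [0.625, 1.125]
Intersecting with [0,1]: [0.625, 1]
Measure = 1 - 0.625 = 0.375


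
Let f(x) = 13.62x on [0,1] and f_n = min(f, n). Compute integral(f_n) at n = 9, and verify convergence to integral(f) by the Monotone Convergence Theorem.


f(x) = 13.62x on [0,1]; f_n(x) = min(13.62x, n). At n = 9:
Step 1: f(x) reaches 9 at x = 9/13.62 = 0.660793
Step 2: integral(f_9) = integral(13.62x, 0, 0.660793) + integral(9, 0.660793, 1)
       = 13.62*0.660793^2/2 + 9*(1 - 0.660793)
       = 2.973568 + 3.052863
       = 6.026432
Step 3: As n -> infinity, f_n increases to f, so by MCT integral(f_n) -> integral(f) = 13.62/2 = 6.81.
Convergence: integral(f_9) = 6.026432 -> 6.81 as n -> infinity


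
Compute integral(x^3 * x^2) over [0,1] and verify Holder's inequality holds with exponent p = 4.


Step 1: Exact integral of f*g = integral(x^5, 0, 1) = 1/6
     = 0.166667
Step 2: Holder bound with p=4, q=1.333333:
  ||f||_p = (integral x^12 dx)^(1/4) = (1/13)^(1/4) = 0.52664
  ||g||_q = (integral x^2.666667 dx)^(1/1.333333) = (1/3.666667)^(1/1.333333) = 0.377395
Step 3: Holder bound = ||f||_p * ||g||_q = 0.52664 * 0.377395 = 0.198752
Verification: 0.166667 <= 0.198752 (Holder holds)


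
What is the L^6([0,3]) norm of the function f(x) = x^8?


Step 1: ||f||_6 = (integral_0^3 |x^8|^6 dx)^(1/6)
     = (integral_0^3 x^48 dx)^(1/6)
Step 2: integral_0^3 x^48 dx = [x^49/(49)] from 0 to 3 = 3^49/49
     = 239299329230617529590083/49 = 4.883660e+21
Step 3: ||f||_6 = (4.883660e+21)^(1/6) = 4118.991542


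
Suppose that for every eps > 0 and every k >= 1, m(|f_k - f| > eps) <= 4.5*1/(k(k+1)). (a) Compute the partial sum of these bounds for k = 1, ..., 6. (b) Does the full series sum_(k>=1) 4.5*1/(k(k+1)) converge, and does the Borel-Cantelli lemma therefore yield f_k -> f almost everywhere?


Step 1: List the terms 4.5*1/(k(k+1)) for k = 1 to 6:
  k=1: 2.25
  k=2: 0.75
  k=3: 0.375
  k=4: 0.225
  k=5: 0.15
  k=6: 0.107143
Step 2: Partial sum = 2.25 + 0.75 + 0.375 + 0.225 + 0.15 + 0.107143
     = 3.857143
Step 3: The full series sum_(k>=1) 4.5*1/(k(k+1)) converges (telescoping series sum 1/(k(k+1)) = 1; a constant multiple of a convergent series converges).
Step 4: Fix eps > 0. Since sum_k m(|f_k - f| > eps) < infinity, the Borel-Cantelli lemma gives
        m(limsup_k {|f_k - f| > eps}) = 0, i.e. for a.e. x, |f_k(x) - f(x)| <= eps for all large k.
        Applying this with eps = 1/j for j = 1, 2, ... and intersecting the countably many full-measure sets,
        for a.e. x we get limsup_k |f_k(x) - f(x)| <= 1/j for every j, hence f_k -> f almost everywhere.
Conclusion: series converges; Borel-Cantelli yields f_k -> f a.e.


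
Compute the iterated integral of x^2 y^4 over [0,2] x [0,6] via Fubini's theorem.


By Fubini's theorem, the double integral factors as a product of single integrals:
Step 1: integral_0^2 x^2 dx = [x^3/3] from 0 to 2
     = 2^3/3 = 2.666667
Step 2: integral_0^6 y^4 dy = [y^5/5] from 0 to 6
     = 6^5/5 = 1555.2
Step 3: Double integral = 2.666667 * 1555.2 = 4147.2


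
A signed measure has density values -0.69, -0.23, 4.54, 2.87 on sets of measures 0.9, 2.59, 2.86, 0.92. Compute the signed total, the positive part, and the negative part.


Step 1: Compute signed measure on each set:
  Set 1: -0.69 * 0.9 = -0.621
  Set 2: -0.23 * 2.59 = -0.5957
  Set 3: 4.54 * 2.86 = 12.9844
  Set 4: 2.87 * 0.92 = 2.6404
Step 2: Total signed measure = (-0.621) + (-0.5957) + (12.9844) + (2.6404)
     = 14.4081
Step 3: Positive part mu+(X) = sum of positive contributions = 15.6248
Step 4: Negative part mu-(X) = |sum of negative contributions| = 1.2167


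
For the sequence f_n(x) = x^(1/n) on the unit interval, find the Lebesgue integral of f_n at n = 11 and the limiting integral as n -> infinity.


At n = 11: f_11(x) = x^(1/11).
Step 1: integral(x^(1/11), 0, 1) = [x^(1/11+1) / (1/11+1)] from 0 to 1
     = 1 / (1/11 + 1) = 1 / ((11+1)/11) = 11/(11+1)
     = 11/12 = 0.916667
Step 2: As n -> infinity, f_n(x) = x^(1/n) -> 1 for x in (0,1], and f_n is increasing in n.
By MCT, lim_n integral(f_n) = integral(lim_n f_n) = integral(1, 0, 1) = 1.
Step 3: Verify convergence: 11/12 = 0.916667 -> 1


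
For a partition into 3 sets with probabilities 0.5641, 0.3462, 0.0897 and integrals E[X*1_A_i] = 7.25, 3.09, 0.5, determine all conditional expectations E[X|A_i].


For each cell A_i: E[X|A_i] = E[X*1_A_i] / P(A_i)
Step 1: E[X|A_1] = 7.25 / 0.5641 = 12.852331
Step 2: E[X|A_2] = 3.09 / 0.3462 = 8.925477
Step 3: E[X|A_3] = 0.5 / 0.0897 = 5.574136
Verification: E[X] = sum E[X*1_A_i] = 7.25 + 3.09 + 0.5 = 10.84


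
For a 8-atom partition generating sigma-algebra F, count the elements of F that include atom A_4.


Each element of F is a union of some subset S of the 8 atoms.
The element contains A_4 iff A_4 is in S.
So we count subsets S of {A_1,...,A_8} with A_4 in S: choose freely among the other 7 atoms.
Count = 2^(8-1) = 2^7 = 128.


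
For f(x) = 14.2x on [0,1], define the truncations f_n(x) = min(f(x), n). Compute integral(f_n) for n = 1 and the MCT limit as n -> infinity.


f(x) = 14.2x on [0,1]; f_n(x) = min(14.2x, n). At n = 1:
Step 1: f(x) reaches 1 at x = 1/14.2 = 0.070423
Step 2: integral(f_1) = integral(14.2x, 0, 0.070423) + integral(1, 0.070423, 1)
       = 14.2*0.070423^2/2 + 1*(1 - 0.070423)
       = 0.035211 + 0.929577
       = 0.964789
Step 3: As n -> infinity, f_n increases to f, so by MCT integral(f_n) -> integral(f) = 14.2/2 = 7.1.
Convergence: integral(f_1) = 0.964789 -> 7.1 as n -> infinity


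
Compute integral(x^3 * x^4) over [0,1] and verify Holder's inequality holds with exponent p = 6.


Step 1: Exact integral of f*g = integral(x^7, 0, 1) = 1/8
     = 0.125
Step 2: Holder bound with p=6, q=1.2:
  ||f||_p = (integral x^18 dx)^(1/6) = (1/19)^(1/6) = 0.612173
  ||g||_q = (integral x^4.8 dx)^(1/1.2) = (1/5.8)^(1/1.2) = 0.231105
Step 3: Holder bound = ||f||_p * ||g||_q = 0.612173 * 0.231105 = 0.141477
Verification: 0.125 <= 0.141477 (Holder holds)


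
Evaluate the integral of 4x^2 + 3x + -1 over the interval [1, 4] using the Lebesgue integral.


The Lebesgue integral of a Riemann-integrable function agrees with the Riemann integral.
Antiderivative F(x) = (4/3)x^3 + (3/2)x^2 + -1x
F(4) = (4/3)*4^3 + (3/2)*4^2 + -1*4
     = (4/3)*64 + (3/2)*16 + -1*4
     = 85.333333 + 24 + -4
     = 105.333333
F(1) = 1.833333
Integral = F(4) - F(1) = 105.333333 - 1.833333 = 103.5


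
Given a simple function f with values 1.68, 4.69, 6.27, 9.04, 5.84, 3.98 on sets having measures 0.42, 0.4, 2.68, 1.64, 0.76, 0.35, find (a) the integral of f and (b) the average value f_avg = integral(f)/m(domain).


Step 1: Integral = sum(value_i * measure_i)
= 1.68*0.42 + 4.69*0.4 + 6.27*2.68 + 9.04*1.64 + 5.84*0.76 + 3.98*0.35
= 0.7056 + 1.876 + 16.8036 + 14.8256 + 4.4384 + 1.393
= 40.0422
Step 2: Total measure of domain = 0.42 + 0.4 + 2.68 + 1.64 + 0.76 + 0.35 = 6.25
Step 3: Average value = 40.0422 / 6.25 = 6.406752
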